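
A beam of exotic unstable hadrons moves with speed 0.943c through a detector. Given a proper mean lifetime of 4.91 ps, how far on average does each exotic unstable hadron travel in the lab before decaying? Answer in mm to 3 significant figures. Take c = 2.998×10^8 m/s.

d ≈ 4.17 mm

γ = 1/√(1 − 0.943²) = 3.0049
Dilated lifetime: Δt = γτ₀ = 3.0049 × 4.91 ps = 14.754 ps
d = vΔt = 0.943c × 14.754 ps = 2.8271×10^8 m/s × 1.4754×10^-11 s = 4.17 mm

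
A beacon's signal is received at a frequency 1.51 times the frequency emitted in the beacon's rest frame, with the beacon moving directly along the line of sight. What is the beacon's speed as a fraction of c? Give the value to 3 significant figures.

f_obs/f_src = √((1+β)/(1−β)) = 1.51  ⇒  (1+β)/(1−β) = 2.2801
β = |1 − D²|/(1 + D²) = |1 − 2.2801|/(1 + 2.2801) = 0.390

β ≈ 0.390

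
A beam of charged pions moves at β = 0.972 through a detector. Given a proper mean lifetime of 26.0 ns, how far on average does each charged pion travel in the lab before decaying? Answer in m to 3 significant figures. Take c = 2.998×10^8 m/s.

γ = 1/√(1 − 0.972²) = 4.2557
Dilated lifetime: Δt = γτ₀ = 4.2557 × 26.0 ns = 110.65 ns
d = vΔt = 0.972c × 110.65 ns = 2.9141×10^8 m/s × 1.1065×10^-7 s = 32.2 m

d ≈ 32.2 m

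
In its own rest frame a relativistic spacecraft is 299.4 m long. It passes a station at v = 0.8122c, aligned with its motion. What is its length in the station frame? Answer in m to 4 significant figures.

γ = 1/√(1 − 0.8122²) = 1.71415
Length contraction: L = L₀/γ = 299.4/1.71415 = 174.7 m

L ≈ 174.7 m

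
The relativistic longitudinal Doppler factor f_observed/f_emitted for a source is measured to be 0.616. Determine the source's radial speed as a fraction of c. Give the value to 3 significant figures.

β ≈ 0.450

f_obs/f_src = √((1−β)/(1+β)) = 0.616  ⇒  (1−β)/(1+β) = 0.37946
β = |1 − D²|/(1 + D²) = |1 − 0.37946|/(1 + 0.37946) = 0.450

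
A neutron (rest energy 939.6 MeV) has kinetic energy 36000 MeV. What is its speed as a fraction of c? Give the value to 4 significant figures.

β ≈ 0.9997

γ = 1 + K/(m₀c²) = 1 + 36000/939.6 = 39.3142
β = √(1 − 1/γ²) = 0.9997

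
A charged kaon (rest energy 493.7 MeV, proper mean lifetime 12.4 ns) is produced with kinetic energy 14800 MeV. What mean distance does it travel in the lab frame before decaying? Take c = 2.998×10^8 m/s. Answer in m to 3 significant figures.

γ = 1 + K/(m₀c²) = 1 + 14800/493.7 = 30.978
β = √(1 − 1/γ²) = 0.99948
Dilated lifetime: γτ₀ = 30.978 × 12.4 ns = 384.12 ns
d = βc·γτ₀ = 0.99948 × (2.998×10^8 m/s) × 3.8412×10^-7 s = 115 m

d ≈ 115 m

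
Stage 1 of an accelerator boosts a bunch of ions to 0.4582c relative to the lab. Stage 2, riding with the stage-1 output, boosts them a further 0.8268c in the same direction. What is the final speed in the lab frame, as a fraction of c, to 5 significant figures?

u ≈ 0.93194c

Compose boost 2: (0.8268 + 0.4582)/(1 + 0.8268×0.4582) = 1.2850/1.378840 = 0.93194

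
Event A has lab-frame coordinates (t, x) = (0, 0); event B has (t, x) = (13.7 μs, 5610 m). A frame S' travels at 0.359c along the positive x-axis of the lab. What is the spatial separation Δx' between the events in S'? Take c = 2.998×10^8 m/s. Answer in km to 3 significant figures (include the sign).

γ = 1/√(1 − 0.359²) = 1.0714
Δx' = γ(Δx − vΔt) = 1.0714 × (5610 m − 0.359×(2.998×10^8 m/s)×13.7×10^-6 s)
= 1.0714 × (4135.5 m) = 4.43 km

Δx' ≈ 4.43 km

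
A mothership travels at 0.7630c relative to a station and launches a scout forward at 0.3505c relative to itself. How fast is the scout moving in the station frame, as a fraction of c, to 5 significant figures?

Compose boost 2: (0.3505 + 0.7630)/(1 + 0.3505×0.7630) = 1.1135/1.267432 = 0.87855

u ≈ 0.87855c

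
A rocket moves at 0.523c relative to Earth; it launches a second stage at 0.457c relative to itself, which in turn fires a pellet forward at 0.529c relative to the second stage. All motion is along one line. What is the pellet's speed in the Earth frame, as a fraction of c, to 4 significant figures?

Compose boost 2: (0.457 + 0.523)/(1 + 0.457×0.523) = 0.9800/1.23901 = 0.790953
Compose boost 3: (0.529 + 0.790953)/(1 + 0.529×0.790953) = 1.31995/1.41841 = 0.9306

u ≈ 0.9306c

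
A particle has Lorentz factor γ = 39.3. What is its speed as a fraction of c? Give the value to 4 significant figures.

β ≈ 0.9997

β = √(1 − 1/γ²) = √(1 − 1/39.3²) = √(0.999353) = 0.9997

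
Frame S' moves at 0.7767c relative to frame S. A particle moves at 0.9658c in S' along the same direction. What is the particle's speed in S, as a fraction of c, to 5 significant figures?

Relativistic velocity addition: u = (u' + v)/(1 + u'v/c²)
= (0.9658 + 0.7767)/(1 + 0.9658×0.7767) = 1.7425/1.750137 = 0.99564

u ≈ 0.99564c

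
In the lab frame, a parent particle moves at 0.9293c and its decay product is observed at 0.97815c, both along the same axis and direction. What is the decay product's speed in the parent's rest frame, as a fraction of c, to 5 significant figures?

Inverse velocity addition: u' = (u − v)/(1 − uv/c²)
= (0.97815 − 0.9293)/(1 − 0.97815×0.9293) = 0.048850/0.09100520 = 0.53678

u' ≈ 0.53678c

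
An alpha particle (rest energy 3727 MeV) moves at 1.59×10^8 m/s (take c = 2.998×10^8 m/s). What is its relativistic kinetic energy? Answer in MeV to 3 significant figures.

β = v/c = 1.59×10^8 / 2.998×10^8 = 0.53035
γ = 1/√(1 − 0.53035²) = 1.1796
K = (γ − 1)m₀c² = (1.1796 − 1) × 3727 MeV = 0.17956 × 3727 MeV = 669 MeV

K ≈ 669 MeV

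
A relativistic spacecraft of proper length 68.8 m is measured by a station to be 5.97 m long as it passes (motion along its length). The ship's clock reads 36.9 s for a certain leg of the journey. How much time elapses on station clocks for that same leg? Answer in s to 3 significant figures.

Length contraction ⇒ γ = L₀/L = 68.8/5.97 = 11.524
Time dilation: Δt = γτ₀ = 11.524 × 36.9 s = 425 s

Δt ≈ 425 s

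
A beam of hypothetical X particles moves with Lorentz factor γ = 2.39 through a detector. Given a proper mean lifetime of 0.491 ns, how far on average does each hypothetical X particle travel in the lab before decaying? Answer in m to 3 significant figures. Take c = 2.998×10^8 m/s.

d ≈ 0.320 m

β = √(1 − 1/γ²) = √(1 − 1/2.39²) = 0.90826
Dilated lifetime: Δt = γτ₀ = 2.39 × 0.491 ns = 1.1735 ns
d = vΔt = 0.90826c × 1.1735 ns = 2.7230×10^8 m/s × 1.1735×10^-9 s = 0.320 m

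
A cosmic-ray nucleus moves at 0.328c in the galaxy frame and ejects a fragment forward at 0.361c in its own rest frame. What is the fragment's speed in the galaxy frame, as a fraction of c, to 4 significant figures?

u ≈ 0.6161c

Compose boost 2: (0.361 + 0.328)/(1 + 0.361×0.328) = 0.6890/1.11841 = 0.6161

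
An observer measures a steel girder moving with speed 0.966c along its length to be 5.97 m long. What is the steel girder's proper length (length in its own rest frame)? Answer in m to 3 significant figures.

L₀ ≈ 23.1 m

γ = 1/√(1 − 0.966²) = 3.8678
L₀ = γL = 3.8678 × 5.97 = 23.1 m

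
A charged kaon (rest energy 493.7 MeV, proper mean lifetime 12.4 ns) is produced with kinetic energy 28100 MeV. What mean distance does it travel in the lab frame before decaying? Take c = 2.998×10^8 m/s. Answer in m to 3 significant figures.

γ = 1 + K/(m₀c²) = 1 + 28100/493.7 = 57.917
β = √(1 − 1/γ²) = 0.99985
Dilated lifetime: γτ₀ = 57.917 × 12.4 ns = 718.17 ns
d = βc·γτ₀ = 0.99985 × (2.998×10^8 m/s) × 7.1817×10^-7 s = 215 m

d ≈ 215 m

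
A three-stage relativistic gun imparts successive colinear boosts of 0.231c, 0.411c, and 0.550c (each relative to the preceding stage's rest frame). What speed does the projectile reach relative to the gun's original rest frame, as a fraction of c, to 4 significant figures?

u ≈ 0.8592c

Compose boost 2: (0.411 + 0.231)/(1 + 0.411×0.231) = 0.6420/1.09494 = 0.586333
Compose boost 3: (0.550 + 0.586333)/(1 + 0.550×0.586333) = 1.13633/1.32248 = 0.8592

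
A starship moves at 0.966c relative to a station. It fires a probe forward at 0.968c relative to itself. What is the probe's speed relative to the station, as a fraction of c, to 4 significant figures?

u ≈ 0.9994c

Relativistic velocity addition: u = (u' + v)/(1 + u'v/c²)
= (0.968 + 0.966)/(1 + 0.968×0.966) = 1.934/1.93509 = 0.9994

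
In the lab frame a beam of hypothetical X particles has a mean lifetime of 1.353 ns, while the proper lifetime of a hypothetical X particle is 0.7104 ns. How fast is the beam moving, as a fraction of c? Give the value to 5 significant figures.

β ≈ 0.85107

γ = Δt/τ₀ = 1.353/0.7104 = 1.904561
β = √(1 − 1/γ²) = √(1 − 1/1.904561²) = 0.85107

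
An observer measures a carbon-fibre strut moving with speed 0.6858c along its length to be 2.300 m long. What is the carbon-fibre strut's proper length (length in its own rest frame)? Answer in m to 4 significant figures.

γ = 1/√(1 − 0.6858²) = 1.37402
L₀ = γL = 1.37402 × 2.300 = 3.160 m

L₀ ≈ 3.160 m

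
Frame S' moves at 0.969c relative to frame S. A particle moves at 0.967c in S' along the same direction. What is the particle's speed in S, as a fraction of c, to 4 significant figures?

Relativistic velocity addition: u = (u' + v)/(1 + u'v/c²)
= (0.967 + 0.969)/(1 + 0.967×0.969) = 1.936/1.93702 = 0.9995

u ≈ 0.9995c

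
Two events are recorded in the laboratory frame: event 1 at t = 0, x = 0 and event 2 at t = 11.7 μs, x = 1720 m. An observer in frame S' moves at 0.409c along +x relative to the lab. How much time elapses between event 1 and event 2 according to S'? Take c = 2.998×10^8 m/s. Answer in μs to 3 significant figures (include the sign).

Δt' ≈ 10.3 μs

γ = 1/√(1 − 0.409²) = 1.0958
Δt' = γ(Δt − vΔx/c²) = 1.0958 × (11.7 μs − 0.409×1720 m / (2.998×10^8 m/s))
= 1.0958 × (9.3535 μs) = 10.3 μs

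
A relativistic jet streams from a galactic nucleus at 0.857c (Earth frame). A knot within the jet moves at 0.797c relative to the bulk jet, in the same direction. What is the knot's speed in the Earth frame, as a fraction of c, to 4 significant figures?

Relativistic velocity addition: u = (u' + v)/(1 + u'v/c²)
= (0.797 + 0.857)/(1 + 0.797×0.857) = 1.654/1.68303 = 0.9828

u ≈ 0.9828c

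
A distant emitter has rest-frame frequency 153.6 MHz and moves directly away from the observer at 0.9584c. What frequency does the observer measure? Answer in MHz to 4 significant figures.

Relativistic Doppler: f_obs = f_src √((1−β)/(1+β))
= 153.6 × √(0.0416000/1.95840) = 153.6 × 0.145746 = 22.39 MHz

f_obs ≈ 22.39 MHz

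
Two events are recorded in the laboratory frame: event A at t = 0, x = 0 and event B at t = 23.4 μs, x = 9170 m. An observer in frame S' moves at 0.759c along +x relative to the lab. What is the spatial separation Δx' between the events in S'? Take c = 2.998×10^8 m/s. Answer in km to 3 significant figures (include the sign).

γ = 1/√(1 − 0.759²) = 1.5359
Δx' = γ(Δx − vΔt) = 1.5359 × (9170 m − 0.759×(2.998×10^8 m/s)×23.4×10^-6 s)
= 1.5359 × (3845.4 m) = 5.91 km

Δx' ≈ 5.91 km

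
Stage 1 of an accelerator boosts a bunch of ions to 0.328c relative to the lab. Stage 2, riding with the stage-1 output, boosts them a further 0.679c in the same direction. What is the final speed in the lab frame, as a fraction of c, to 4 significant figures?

u ≈ 0.8236c

Compose boost 2: (0.679 + 0.328)/(1 + 0.679×0.328) = 1.007/1.22271 = 0.8236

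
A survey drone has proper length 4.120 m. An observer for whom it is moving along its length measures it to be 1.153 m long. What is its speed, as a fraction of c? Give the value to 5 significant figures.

β ≈ 0.96004

γ = L₀/L = 4.120/1.153 = 3.573287
β = √(1 − 1/γ²) = 0.96004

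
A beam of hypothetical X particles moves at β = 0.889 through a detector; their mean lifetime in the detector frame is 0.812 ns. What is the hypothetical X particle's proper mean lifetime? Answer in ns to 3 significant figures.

γ = 1/√(1 − 0.889²) = 2.1838
Proper time: τ₀ = Δt/γ = 0.812/2.1838 = 0.372 ns

τ₀ ≈ 0.372 ns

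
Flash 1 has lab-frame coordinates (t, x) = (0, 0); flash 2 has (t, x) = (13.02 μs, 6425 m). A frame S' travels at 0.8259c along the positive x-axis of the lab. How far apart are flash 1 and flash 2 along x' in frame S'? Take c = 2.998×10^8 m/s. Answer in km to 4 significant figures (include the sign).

Δx' ≈ 5.678 km

γ = 1/√(1 − 0.8259²) = 1.77363
Δx' = γ(Δx − vΔt) = 1.77363 × (6425 m − 0.8259×(2.998×10^8 m/s)×13.02×10^-6 s)
= 1.77363 × (3201.19 m) = 5.678 km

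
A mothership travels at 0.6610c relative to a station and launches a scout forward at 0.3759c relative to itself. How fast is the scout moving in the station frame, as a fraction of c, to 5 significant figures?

Compose boost 2: (0.3759 + 0.6610)/(1 + 0.3759×0.6610) = 1.0369/1.248470 = 0.83054

u ≈ 0.83054c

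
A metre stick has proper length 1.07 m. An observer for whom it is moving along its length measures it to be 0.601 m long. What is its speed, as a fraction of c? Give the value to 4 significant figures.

β ≈ 0.8274

γ = L₀/L = 1.07/0.601 = 1.78037
β = √(1 − 1/γ²) = 0.8274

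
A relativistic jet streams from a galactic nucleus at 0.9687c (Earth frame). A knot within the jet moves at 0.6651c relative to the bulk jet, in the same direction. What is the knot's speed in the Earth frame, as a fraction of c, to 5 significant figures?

u ≈ 0.99362c

Relativistic velocity addition: u = (u' + v)/(1 + u'v/c²)
= (0.6651 + 0.9687)/(1 + 0.6651×0.9687) = 1.6338/1.644282 = 0.99362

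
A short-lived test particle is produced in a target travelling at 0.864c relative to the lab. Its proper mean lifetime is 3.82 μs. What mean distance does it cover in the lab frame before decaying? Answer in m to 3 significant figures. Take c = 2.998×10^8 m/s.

γ = 1/√(1 − 0.864²) = 1.9861
Dilated lifetime: Δt = γτ₀ = 1.9861 × 3.82 μs = 7.5870 μs
d = vΔt = 0.864c × 7.5870 μs = 2.5903×10^8 m/s × 7.5870×10^-6 s = 1970 m

d ≈ 1970 m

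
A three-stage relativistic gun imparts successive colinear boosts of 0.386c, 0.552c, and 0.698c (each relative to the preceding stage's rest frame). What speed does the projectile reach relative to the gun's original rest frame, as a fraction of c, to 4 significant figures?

u ≈ 0.9555c

Compose boost 2: (0.552 + 0.386)/(1 + 0.552×0.386) = 0.9380/1.21307 = 0.773243
Compose boost 3: (0.698 + 0.773243)/(1 + 0.698×0.773243) = 1.47124/1.53972 = 0.9555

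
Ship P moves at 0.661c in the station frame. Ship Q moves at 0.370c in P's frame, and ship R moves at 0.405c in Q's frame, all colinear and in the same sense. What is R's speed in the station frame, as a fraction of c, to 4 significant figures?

u ≈ 0.9235c

Compose boost 2: (0.370 + 0.661)/(1 + 0.370×0.661) = 1.031/1.24457 = 0.828399
Compose boost 3: (0.405 + 0.828399)/(1 + 0.405×0.828399) = 1.23340/1.33550 = 0.9235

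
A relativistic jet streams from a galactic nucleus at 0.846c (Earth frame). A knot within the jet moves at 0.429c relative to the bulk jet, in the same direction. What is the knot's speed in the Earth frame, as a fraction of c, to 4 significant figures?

Relativistic velocity addition: u = (u' + v)/(1 + u'v/c²)
= (0.429 + 0.846)/(1 + 0.429×0.846) = 1.275/1.36293 = 0.9355

u ≈ 0.9355c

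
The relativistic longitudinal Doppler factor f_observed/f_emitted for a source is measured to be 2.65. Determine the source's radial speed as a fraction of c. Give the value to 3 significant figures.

f_obs/f_src = √((1+β)/(1−β)) = 2.65  ⇒  (1+β)/(1−β) = 7.0225
β = |1 − D²|/(1 + D²) = |1 − 7.0225|/(1 + 7.0225) = 0.751

β ≈ 0.751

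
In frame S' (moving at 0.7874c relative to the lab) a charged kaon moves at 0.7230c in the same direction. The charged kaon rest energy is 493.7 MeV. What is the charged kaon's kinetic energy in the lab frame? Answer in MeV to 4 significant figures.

K ≈ 1326 MeV

u_lab = (0.7230 + 0.7874)/(1 + 0.7230×0.7874) = 0.9624734
γ = 1/√(1 − 0.9624734²) = 3.68492
K = (γ − 1)m₀c² = (3.68492 − 1) × 493.7 = 2.68492 × 493.7 = 1326 MeV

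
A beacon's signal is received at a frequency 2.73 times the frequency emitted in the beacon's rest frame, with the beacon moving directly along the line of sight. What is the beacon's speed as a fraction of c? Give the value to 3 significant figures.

f_obs/f_src = √((1+β)/(1−β)) = 2.73  ⇒  (1+β)/(1−β) = 7.4529
β = |1 − D²|/(1 + D²) = |1 − 7.4529|/(1 + 7.4529) = 0.763

β ≈ 0.763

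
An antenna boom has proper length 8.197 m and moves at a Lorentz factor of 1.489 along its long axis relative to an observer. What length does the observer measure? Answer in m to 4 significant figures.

γ = 1.489 (given)
Length contraction: L = L₀/γ = 8.197/1.489 = 5.505 m

L ≈ 5.505 m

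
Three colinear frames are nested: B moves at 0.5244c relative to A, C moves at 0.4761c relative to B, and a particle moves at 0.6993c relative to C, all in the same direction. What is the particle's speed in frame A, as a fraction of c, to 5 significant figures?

Compose boost 2: (0.4761 + 0.5244)/(1 + 0.4761×0.5244) = 1.0005/1.249667 = 0.8006134
Compose boost 3: (0.6993 + 0.8006134)/(1 + 0.6993×0.8006134) = 1.499913/1.559869 = 0.96156

u ≈ 0.96156c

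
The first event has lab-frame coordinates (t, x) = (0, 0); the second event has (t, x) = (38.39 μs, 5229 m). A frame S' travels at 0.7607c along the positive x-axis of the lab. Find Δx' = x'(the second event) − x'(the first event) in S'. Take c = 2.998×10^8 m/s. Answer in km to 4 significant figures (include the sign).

γ = 1/√(1 − 0.7607²) = 1.54059
Δx' = γ(Δx − vΔt) = 1.54059 × (5229 m − 0.7607×(2.998×10^8 m/s)×38.39×10^-6 s)
= 1.54059 × (-3526.14 m) = -5.432 km

Δx' ≈ -5.432 km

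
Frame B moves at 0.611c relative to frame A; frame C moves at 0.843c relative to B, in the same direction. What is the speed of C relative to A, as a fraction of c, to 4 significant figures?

u ≈ 0.9597c

Compose boost 2: (0.843 + 0.611)/(1 + 0.843×0.611) = 1.454/1.51507 = 0.9597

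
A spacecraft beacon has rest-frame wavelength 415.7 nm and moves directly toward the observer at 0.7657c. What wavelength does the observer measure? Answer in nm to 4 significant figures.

λ_obs ≈ 151.4 nm

Relativistic Doppler: λ_obs = λ_src √((1−β)/(1+β))
= 415.7 × √(0.234300/1.76570) = 415.7 × 0.364274 = 151.4 nm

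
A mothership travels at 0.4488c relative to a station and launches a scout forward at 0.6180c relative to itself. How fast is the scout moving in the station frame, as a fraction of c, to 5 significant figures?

Compose boost 2: (0.6180 + 0.4488)/(1 + 0.6180×0.4488) = 1.0668/1.277358 = 0.83516

u ≈ 0.83516c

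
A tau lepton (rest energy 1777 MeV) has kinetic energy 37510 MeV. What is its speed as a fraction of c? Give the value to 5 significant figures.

β ≈ 0.99898

γ = 1 + K/(m₀c²) = 1 + 37510/1777 = 22.10861
β = √(1 − 1/γ²) = 0.99898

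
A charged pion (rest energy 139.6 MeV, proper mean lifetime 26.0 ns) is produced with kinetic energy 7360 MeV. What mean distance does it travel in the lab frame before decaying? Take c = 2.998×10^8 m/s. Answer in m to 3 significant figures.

d ≈ 419 m

γ = 1 + K/(m₀c²) = 1 + 7360/139.6 = 53.722
β = √(1 − 1/γ²) = 0.99983
Dilated lifetime: γτ₀ = 53.722 × 26.0 ns = 1396.8 ns
d = βc·γτ₀ = 0.99983 × (2.998×10^8 m/s) × 1.3968×10^-6 s = 419 m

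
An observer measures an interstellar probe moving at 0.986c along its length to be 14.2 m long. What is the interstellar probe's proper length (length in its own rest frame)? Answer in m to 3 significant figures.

γ = 1/√(1 − 0.986²) = 5.9972
L₀ = γL = 5.9972 × 14.2 = 85.2 m

L₀ ≈ 85.2 m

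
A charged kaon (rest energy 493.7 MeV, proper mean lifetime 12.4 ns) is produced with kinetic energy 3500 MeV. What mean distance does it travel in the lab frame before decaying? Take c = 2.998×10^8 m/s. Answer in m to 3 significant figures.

γ = 1 + K/(m₀c²) = 1 + 3500/493.7 = 8.0893
β = √(1 − 1/γ²) = 0.99233
Dilated lifetime: γτ₀ = 8.0893 × 12.4 ns = 100.31 ns
d = βc·γτ₀ = 0.99233 × (2.998×10^8 m/s) × 1.0031×10^-7 s = 29.8 m

d ≈ 29.8 m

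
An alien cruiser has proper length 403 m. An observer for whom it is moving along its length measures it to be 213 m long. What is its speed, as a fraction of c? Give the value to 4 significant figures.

γ = L₀/L = 403/213 = 1.89202
β = √(1 − 1/γ²) = 0.8489

β ≈ 0.8489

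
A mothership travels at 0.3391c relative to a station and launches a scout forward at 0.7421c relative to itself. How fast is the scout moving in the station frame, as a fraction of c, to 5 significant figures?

Compose boost 2: (0.7421 + 0.3391)/(1 + 0.7421×0.3391) = 1.0812/1.251646 = 0.86382

u ≈ 0.86382c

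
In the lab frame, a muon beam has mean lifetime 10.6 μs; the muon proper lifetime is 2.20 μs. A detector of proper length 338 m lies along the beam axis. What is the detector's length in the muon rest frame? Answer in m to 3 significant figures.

L ≈ 70.2 m

Time dilation ⇒ γ = Δt/τ₀ = 10.6/2.20 = 4.8182
Length contraction: L = L₀/γ = 338/4.8182 = 70.2 m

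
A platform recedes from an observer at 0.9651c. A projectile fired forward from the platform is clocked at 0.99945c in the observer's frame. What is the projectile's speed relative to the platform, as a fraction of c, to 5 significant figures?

u' ≈ 0.96950c

Inverse velocity addition: u' = (u − v)/(1 − uv/c²)
= (0.99945 − 0.9651)/(1 − 0.99945×0.9651) = 0.034350/0.03543081 = 0.96950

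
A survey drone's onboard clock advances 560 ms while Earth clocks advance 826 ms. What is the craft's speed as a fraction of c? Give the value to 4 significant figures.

γ = Δt/τ₀ = 826/560 = 1.47500
β = √(1 − 1/γ²) = √(1 − 1/1.47500²) = 0.7351

β ≈ 0.7351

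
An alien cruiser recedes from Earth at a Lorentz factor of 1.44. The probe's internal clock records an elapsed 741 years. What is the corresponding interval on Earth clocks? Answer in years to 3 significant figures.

Δt ≈ 1070 years

γ = 1.44 (given)
Time dilation: Δt = γτ₀ = 1.44 × 741 years = 1070 years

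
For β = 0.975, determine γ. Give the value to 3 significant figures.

γ ≈ 4.50

γ = 1/√(1 − β²) = 1/√(1 − 0.975²) = 1/√(0.049375) = 4.50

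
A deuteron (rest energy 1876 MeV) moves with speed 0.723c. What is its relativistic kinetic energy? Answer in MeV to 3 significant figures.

K ≈ 840 MeV

γ = 1/√(1 − 0.723²) = 1.4475
K = (γ − 1)m₀c² = (1.4475 − 1) × 1876 MeV = 0.44750 × 1876 MeV = 840 MeV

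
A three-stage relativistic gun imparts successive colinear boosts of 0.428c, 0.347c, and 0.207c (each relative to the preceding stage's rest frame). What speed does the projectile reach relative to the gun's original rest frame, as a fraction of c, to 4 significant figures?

u ≈ 0.7737c

Compose boost 2: (0.347 + 0.428)/(1 + 0.347×0.428) = 0.7750/1.14852 = 0.674784
Compose boost 3: (0.207 + 0.674784)/(1 + 0.207×0.674784) = 0.881784/1.13968 = 0.7737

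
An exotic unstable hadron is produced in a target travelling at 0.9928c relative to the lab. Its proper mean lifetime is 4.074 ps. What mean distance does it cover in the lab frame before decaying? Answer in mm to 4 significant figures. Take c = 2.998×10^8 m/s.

d ≈ 10.12 mm

γ = 1/√(1 − 0.9928²) = 8.34837
Dilated lifetime: Δt = γτ₀ = 8.34837 × 4.074 ps = 34.0113 ps
d = vΔt = 0.9928c × 34.0113 ps = 2.97641×10^8 m/s × 3.40113×10^-11 s = 10.12 mm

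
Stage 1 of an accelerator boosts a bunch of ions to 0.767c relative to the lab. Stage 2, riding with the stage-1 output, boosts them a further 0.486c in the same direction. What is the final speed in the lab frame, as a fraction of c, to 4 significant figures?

Compose boost 2: (0.486 + 0.767)/(1 + 0.486×0.767) = 1.253/1.37276 = 0.9128

u ≈ 0.9128c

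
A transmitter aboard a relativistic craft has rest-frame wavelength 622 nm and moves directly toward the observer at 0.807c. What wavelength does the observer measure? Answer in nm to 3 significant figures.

Relativistic Doppler: λ_obs = λ_src √((1−β)/(1+β))
= 622 × √(0.19300/1.8070) = 622 × 0.32681 = 203 nm

λ_obs ≈ 203 nm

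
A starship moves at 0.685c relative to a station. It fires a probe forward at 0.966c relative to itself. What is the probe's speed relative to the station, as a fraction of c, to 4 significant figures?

u ≈ 0.9936c

Relativistic velocity addition: u = (u' + v)/(1 + u'v/c²)
= (0.966 + 0.685)/(1 + 0.966×0.685) = 1.651/1.66171 = 0.9936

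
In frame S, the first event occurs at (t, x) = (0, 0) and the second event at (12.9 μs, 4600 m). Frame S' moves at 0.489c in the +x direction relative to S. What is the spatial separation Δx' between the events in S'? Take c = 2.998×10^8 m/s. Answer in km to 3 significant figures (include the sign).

Δx' ≈ 3.11 km

γ = 1/√(1 − 0.489²) = 1.1464
Δx' = γ(Δx − vΔt) = 1.1464 × (4600 m − 0.489×(2.998×10^8 m/s)×12.9×10^-6 s)
= 1.1464 × (2708.8 m) = 3.11 km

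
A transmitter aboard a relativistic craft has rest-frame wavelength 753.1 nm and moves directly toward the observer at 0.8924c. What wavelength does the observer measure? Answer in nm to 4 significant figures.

Relativistic Doppler: λ_obs = λ_src √((1−β)/(1+β))
= 753.1 × √(0.107600/1.89240) = 753.1 × 0.238451 = 179.6 nm

λ_obs ≈ 179.6 nm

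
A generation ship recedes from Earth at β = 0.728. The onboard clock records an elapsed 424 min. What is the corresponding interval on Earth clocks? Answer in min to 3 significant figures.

γ = 1/√(1 − 0.728²) = 1.4586
Time dilation: Δt = γτ₀ = 1.4586 × 424 min = 618 min

Δt ≈ 618 min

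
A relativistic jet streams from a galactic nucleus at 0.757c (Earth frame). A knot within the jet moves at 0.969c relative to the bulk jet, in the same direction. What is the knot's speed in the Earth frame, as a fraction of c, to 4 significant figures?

u ≈ 0.9957c

Relativistic velocity addition: u = (u' + v)/(1 + u'v/c²)
= (0.969 + 0.757)/(1 + 0.969×0.757) = 1.726/1.73353 = 0.9957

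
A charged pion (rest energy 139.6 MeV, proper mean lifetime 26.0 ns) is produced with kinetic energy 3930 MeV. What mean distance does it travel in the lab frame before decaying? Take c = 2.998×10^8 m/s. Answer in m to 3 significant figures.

γ = 1 + K/(m₀c²) = 1 + 3930/139.6 = 29.152
β = √(1 − 1/γ²) = 0.99941
Dilated lifetime: γτ₀ = 29.152 × 26.0 ns = 757.95 ns
d = βc·γτ₀ = 0.99941 × (2.998×10^8 m/s) × 7.5795×10^-7 s = 227 m

d ≈ 227 m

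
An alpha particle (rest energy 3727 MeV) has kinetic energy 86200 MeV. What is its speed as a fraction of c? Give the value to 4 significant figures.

β ≈ 0.9991

γ = 1 + K/(m₀c²) = 1 + 86200/3727 = 24.1285
β = √(1 − 1/γ²) = 0.9991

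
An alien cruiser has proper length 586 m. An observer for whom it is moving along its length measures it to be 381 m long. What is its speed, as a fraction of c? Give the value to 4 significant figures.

β ≈ 0.7598

γ = L₀/L = 586/381 = 1.53806
β = √(1 − 1/γ²) = 0.7598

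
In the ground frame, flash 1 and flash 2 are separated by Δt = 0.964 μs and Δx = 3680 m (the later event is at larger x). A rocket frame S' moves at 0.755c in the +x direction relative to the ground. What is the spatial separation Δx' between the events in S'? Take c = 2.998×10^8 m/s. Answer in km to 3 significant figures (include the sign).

Δx' ≈ 5.28 km

γ = 1/√(1 − 0.755²) = 1.5250
Δx' = γ(Δx − vΔt) = 1.5250 × (3680 m − 0.755×(2.998×10^8 m/s)×0.964×10^-6 s)
= 1.5250 × (3461.8 m) = 5.28 km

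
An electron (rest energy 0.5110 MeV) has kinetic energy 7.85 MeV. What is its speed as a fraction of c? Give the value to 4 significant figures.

γ = 1 + K/(m₀c²) = 1 + 7.85/0.5110 = 16.3620
β = √(1 − 1/γ²) = 0.9981

β ≈ 0.9981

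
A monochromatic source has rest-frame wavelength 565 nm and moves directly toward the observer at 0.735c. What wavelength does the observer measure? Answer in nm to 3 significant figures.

Relativistic Doppler: λ_obs = λ_src √((1−β)/(1+β))
= 565 × √(0.26500/1.7350) = 565 × 0.39082 = 221 nm

λ_obs ≈ 221 nm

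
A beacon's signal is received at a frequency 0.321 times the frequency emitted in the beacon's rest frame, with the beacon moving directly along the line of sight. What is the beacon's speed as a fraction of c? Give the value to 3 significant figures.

f_obs/f_src = √((1−β)/(1+β)) = 0.321  ⇒  (1−β)/(1+β) = 0.10304
β = |1 − D²|/(1 + D²) = |1 − 0.10304|/(1 + 0.10304) = 0.813

β ≈ 0.813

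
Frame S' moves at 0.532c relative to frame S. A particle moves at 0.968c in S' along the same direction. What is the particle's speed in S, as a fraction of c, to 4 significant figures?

Relativistic velocity addition: u = (u' + v)/(1 + u'v/c²)
= (0.968 + 0.532)/(1 + 0.968×0.532) = 1.500/1.51498 = 0.9901

u ≈ 0.9901c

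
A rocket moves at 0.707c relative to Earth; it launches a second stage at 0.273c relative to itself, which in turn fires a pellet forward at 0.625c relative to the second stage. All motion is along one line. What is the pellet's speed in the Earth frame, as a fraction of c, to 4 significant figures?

Compose boost 2: (0.273 + 0.707)/(1 + 0.273×0.707) = 0.9800/1.19301 = 0.821451
Compose boost 3: (0.625 + 0.821451)/(1 + 0.625×0.821451) = 1.44645/1.51341 = 0.9558

u ≈ 0.9558c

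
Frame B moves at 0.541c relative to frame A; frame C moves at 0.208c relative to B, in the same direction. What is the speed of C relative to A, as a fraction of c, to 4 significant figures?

Compose boost 2: (0.208 + 0.541)/(1 + 0.208×0.541) = 0.7490/1.11253 = 0.6732

u ≈ 0.6732c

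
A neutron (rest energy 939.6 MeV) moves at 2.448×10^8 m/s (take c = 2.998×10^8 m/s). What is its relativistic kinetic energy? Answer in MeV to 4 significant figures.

K ≈ 688.0 MeV

β = v/c = 2.448×10^8 / 2.998×10^8 = 0.816544
γ = 1/√(1 − 0.816544²) = 1.73225
K = (γ − 1)m₀c² = (1.73225 − 1) × 939.6 MeV = 0.732254 × 939.6 MeV = 688.0 MeV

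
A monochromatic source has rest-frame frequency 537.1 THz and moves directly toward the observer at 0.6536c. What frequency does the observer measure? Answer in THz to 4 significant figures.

f_obs ≈ 1173 THz

Relativistic Doppler: f_obs = f_src √((1+β)/(1−β))
= 537.1 × √(1.65360/0.346400) = 537.1 × 2.18487 = 1173 THz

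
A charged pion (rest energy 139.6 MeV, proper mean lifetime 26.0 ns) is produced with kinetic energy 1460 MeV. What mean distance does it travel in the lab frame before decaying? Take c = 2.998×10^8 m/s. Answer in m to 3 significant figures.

d ≈ 89.0 m

γ = 1 + K/(m₀c²) = 1 + 1460/139.6 = 11.458
β = √(1 − 1/γ²) = 0.99618
Dilated lifetime: γτ₀ = 11.458 × 26.0 ns = 297.92 ns
d = βc·γτ₀ = 0.99618 × (2.998×10^8 m/s) × 2.9792×10^-7 s = 89.0 m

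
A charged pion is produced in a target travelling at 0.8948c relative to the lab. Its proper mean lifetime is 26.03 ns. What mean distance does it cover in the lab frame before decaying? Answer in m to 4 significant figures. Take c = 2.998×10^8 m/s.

d ≈ 15.64 m

γ = 1/√(1 − 0.8948²) = 2.23981
Dilated lifetime: Δt = γτ₀ = 2.23981 × 26.03 ns = 58.3022 ns
d = vΔt = 0.8948c × 58.3022 ns = 2.68261×10^8 m/s × 5.83022×10^-8 s = 15.64 m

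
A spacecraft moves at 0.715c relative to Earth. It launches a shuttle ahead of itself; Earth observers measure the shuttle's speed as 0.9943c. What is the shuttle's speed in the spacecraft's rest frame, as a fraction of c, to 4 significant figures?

Inverse velocity addition: u' = (u − v)/(1 − uv/c²)
= (0.9943 − 0.715)/(1 − 0.9943×0.715) = 0.2793/0.289076 = 0.9662

u' ≈ 0.9662c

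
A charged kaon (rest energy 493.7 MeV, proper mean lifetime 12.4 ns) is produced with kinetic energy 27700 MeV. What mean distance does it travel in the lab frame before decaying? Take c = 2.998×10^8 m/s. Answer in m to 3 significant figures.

d ≈ 212 m

γ = 1 + K/(m₀c²) = 1 + 27700/493.7 = 57.107
β = √(1 − 1/γ²) = 0.99985
Dilated lifetime: γτ₀ = 57.107 × 12.4 ns = 708.13 ns
d = βc·γτ₀ = 0.99985 × (2.998×10^8 m/s) × 7.0813×10^-7 s = 212 m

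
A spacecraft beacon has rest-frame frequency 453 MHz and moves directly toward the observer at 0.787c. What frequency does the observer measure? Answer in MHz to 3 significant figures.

f_obs ≈ 1310 MHz

Relativistic Doppler: f_obs = f_src √((1+β)/(1−β))
= 453 × √(1.7870/0.21300) = 453 × 2.8965 = 1310 MHz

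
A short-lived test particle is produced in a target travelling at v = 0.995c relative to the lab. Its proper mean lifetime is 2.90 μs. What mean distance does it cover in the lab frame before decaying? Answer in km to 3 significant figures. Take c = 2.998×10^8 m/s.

d ≈ 8.66 km

γ = 1/√(1 − 0.995²) = 10.013
Dilated lifetime: Δt = γτ₀ = 10.013 × 2.90 μs = 29.036 μs
d = vΔt = 0.995c × 29.036 μs = 2.9830×10^8 m/s × 2.9036×10^-5 s = 8.66 km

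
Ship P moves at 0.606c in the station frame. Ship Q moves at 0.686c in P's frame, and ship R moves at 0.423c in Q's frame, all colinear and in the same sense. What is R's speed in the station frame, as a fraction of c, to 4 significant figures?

u ≈ 0.9636c

Compose boost 2: (0.686 + 0.606)/(1 + 0.686×0.606) = 1.292/1.41572 = 0.912612
Compose boost 3: (0.423 + 0.912612)/(1 + 0.423×0.912612) = 1.33561/1.38604 = 0.9636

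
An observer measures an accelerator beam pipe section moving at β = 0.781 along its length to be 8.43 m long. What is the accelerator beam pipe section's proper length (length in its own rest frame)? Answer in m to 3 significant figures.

L₀ ≈ 13.5 m

γ = 1/√(1 − 0.781²) = 1.6012
L₀ = γL = 1.6012 × 8.43 = 13.5 m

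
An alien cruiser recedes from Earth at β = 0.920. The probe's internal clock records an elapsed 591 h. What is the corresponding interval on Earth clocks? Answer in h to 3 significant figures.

γ = 1/√(1 − 0.920²) = 2.5516
Time dilation: Δt = γτ₀ = 2.5516 × 591 h = 1510 h

Δt ≈ 1510 h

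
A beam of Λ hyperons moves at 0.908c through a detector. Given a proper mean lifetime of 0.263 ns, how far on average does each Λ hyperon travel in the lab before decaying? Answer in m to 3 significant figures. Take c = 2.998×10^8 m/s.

d ≈ 0.171 m

γ = 1/√(1 − 0.908²) = 2.3868
Dilated lifetime: Δt = γτ₀ = 2.3868 × 0.263 ns = 0.62773 ns
d = vΔt = 0.908c × 0.62773 ns = 2.7222×10^8 m/s × 6.2773×10^-10 s = 0.171 m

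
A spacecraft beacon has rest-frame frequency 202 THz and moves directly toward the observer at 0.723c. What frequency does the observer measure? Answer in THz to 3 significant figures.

Relativistic Doppler: f_obs = f_src √((1+β)/(1−β))
= 202 × √(1.7230/0.27700) = 202 × 2.4940 = 504 THz

f_obs ≈ 504 THz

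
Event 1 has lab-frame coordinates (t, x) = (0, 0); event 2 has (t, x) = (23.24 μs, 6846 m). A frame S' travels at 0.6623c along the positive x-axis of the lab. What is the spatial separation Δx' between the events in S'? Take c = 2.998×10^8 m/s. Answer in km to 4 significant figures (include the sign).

γ = 1/√(1 − 0.6623²) = 1.33469
Δx' = γ(Δx − vΔt) = 1.33469 × (6846 m − 0.6623×(2.998×10^8 m/s)×23.24×10^-6 s)
= 1.33469 × (2231.52 m) = 2.978 km

Δx' ≈ 2.978 km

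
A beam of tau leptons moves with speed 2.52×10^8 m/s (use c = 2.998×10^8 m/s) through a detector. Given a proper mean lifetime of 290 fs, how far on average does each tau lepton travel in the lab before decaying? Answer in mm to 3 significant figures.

d ≈ 0.135 mm

β = v/c = 2.52×10^8 / 2.998×10^8 = 0.84056
γ = 1/√(1 − 0.84056²) = 1.8460
Dilated lifetime: Δt = γτ₀ = 1.8460 × 290 fs = 535.33 fs
d = vΔt = 0.84056c × 535.33 fs = 2.5200×10^8 m/s × 5.3533×10^-13 s = 0.135 mm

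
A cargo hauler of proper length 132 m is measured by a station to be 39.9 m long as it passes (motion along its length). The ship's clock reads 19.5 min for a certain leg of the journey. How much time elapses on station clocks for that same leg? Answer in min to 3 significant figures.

Length contraction ⇒ γ = L₀/L = 132/39.9 = 3.3083
Time dilation: Δt = γτ₀ = 3.3083 × 19.5 min = 64.5 min

Δt ≈ 64.5 min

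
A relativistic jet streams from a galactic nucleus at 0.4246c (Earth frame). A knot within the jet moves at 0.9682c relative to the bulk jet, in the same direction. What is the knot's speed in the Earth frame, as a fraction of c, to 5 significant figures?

Relativistic velocity addition: u = (u' + v)/(1 + u'v/c²)
= (0.9682 + 0.4246)/(1 + 0.9682×0.4246) = 1.3928/1.411098 = 0.98703

u ≈ 0.98703c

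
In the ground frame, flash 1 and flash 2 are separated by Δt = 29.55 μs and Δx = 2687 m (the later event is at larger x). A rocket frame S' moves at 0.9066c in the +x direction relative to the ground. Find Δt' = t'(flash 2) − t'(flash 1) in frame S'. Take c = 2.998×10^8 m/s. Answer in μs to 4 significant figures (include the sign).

γ = 1/√(1 − 0.9066²) = 2.36972
Δt' = γ(Δt − vΔx/c²) = 2.36972 × (29.55 μs − 0.9066×2687 m / (2.998×10^8 m/s))
= 2.36972 × (21.4245 μs) = 50.77 μs

Δt' ≈ 50.77 μs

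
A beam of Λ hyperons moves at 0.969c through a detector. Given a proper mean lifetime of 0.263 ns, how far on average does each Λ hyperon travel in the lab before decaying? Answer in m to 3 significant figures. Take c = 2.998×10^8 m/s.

γ = 1/√(1 − 0.969²) = 4.0476
Dilated lifetime: Δt = γτ₀ = 4.0476 × 0.263 ns = 1.0645 ns
d = vΔt = 0.969c × 1.0645 ns = 2.9051×10^8 m/s × 1.0645×10^-9 s = 0.309 m

d ≈ 0.309 m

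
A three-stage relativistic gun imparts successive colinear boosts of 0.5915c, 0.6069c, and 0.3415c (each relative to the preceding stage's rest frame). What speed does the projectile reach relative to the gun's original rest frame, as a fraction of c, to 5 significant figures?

u ≈ 0.94020c

Compose boost 2: (0.6069 + 0.5915)/(1 + 0.6069×0.5915) = 1.1984/1.358981 = 0.8818370
Compose boost 3: (0.3415 + 0.8818370)/(1 + 0.3415×0.8818370) = 1.223337/1.301147 = 0.94020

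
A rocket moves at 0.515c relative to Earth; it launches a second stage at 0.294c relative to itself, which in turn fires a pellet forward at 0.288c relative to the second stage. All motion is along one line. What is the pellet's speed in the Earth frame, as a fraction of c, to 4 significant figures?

Compose boost 2: (0.294 + 0.515)/(1 + 0.294×0.515) = 0.8090/1.15141 = 0.702617
Compose boost 3: (0.288 + 0.702617)/(1 + 0.288×0.702617) = 0.990617/1.20235 = 0.8239

u ≈ 0.8239c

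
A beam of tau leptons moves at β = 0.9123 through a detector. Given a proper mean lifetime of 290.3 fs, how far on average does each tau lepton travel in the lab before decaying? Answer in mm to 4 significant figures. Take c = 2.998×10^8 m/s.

γ = 1/√(1 − 0.9123²) = 2.44187
Dilated lifetime: Δt = γτ₀ = 2.44187 × 290.3 fs = 708.874 fs
d = vΔt = 0.9123c × 708.874 fs = 2.73508×10^8 m/s × 7.08874×10^-13 s = 0.1939 mm

d ≈ 0.1939 mm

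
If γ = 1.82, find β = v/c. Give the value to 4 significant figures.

β ≈ 0.8355

β = √(1 − 1/γ²) = √(1 − 1/1.82²) = √(0.698104) = 0.8355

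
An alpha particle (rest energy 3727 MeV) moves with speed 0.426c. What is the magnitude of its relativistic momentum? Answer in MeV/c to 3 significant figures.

γ = 1/√(1 − 0.426²) = 1.1053
p = γβm₀c = 1.1053 × 0.426 × 3727 MeV/c = 1750 MeV/c

p ≈ 1750 MeV/c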